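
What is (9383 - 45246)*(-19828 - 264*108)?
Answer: 1733617420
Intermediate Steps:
(9383 - 45246)*(-19828 - 264*108) = -35863*(-19828 - 28512) = -35863*(-48340) = 1733617420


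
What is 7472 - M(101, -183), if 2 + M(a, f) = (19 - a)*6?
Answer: 7966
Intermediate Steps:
M(a, f) = 112 - 6*a (M(a, f) = -2 + (19 - a)*6 = -2 + (114 - 6*a) = 112 - 6*a)
7472 - M(101, -183) = 7472 - (112 - 6*101) = 7472 - (112 - 606) = 7472 - 1*(-494) = 7472 + 494 = 7966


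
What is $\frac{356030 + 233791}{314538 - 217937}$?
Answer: $\frac{589821}{96601} \approx 6.1057$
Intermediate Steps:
$\frac{356030 + 233791}{314538 - 217937} = \frac{589821}{96601}$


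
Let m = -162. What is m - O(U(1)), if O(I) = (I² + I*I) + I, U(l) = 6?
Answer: -240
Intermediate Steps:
O(I) = I + 2*I² (O(I) = (I² + I²) + I = 2*I² + I = I + 2*I²)
m - O(U(1)) = -162 - 6*(1 + 2*6) = -162 - 6*(1 + 12) = -162 - 6*13 = -162 - 1*78 = -162 - 78 = -240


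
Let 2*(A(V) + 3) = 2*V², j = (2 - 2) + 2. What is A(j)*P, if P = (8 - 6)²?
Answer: 4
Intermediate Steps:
j = 2 (j = 0 + 2 = 2)
A(V) = -3 + V² (A(V) = -3 + (2*V²)/2 = -3 + V²)
P = 4 (P = 2² = 4)
A(j)*P = (-3 + 2²)*4 = (-3 + 4)*4 = 1*4 = 4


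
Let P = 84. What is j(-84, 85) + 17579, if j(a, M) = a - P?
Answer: 17411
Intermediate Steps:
j(a, M) = -84 + a (j(a, M) = a - 1*84 = a - 84 = -84 + a)
j(-84, 85) + 17579 = (-84 - 84) + 17579 = -168 + 17579 = 17411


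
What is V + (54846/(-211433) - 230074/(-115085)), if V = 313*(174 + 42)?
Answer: 1645132031436572/24332766805 ≈ 67610.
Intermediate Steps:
V = 67608 (V = 313*216 = 67608)
V + (54846/(-211433) - 230074/(-115085)) = 67608 + (54846/(-211433) - 230074/(-115085)) = 67608 + (54846*(-1/211433) - 230074*(-1/115085)) = 67608 + (-54846/211433 + 230074/115085) = 67608 + 42333284132/24332766805 = 1645132031436572/24332766805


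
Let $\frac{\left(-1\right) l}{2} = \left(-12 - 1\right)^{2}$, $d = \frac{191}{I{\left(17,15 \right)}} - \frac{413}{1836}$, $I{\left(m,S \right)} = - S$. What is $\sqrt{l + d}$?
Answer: $\frac{i \sqrt{821558235}}{1530} \approx 18.734 i$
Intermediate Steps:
$d = - \frac{118957}{9180}$ ($d = \frac{191}{\left(-1\right) 15} - \frac{413}{1836} = \frac{191}{-15} - \frac{413}{1836} = 191 \left(- \frac{1}{15}\right) - \frac{413}{1836} = - \frac{191}{15} - \frac{413}{1836} = - \frac{118957}{9180} \approx -12.958$)
$l = -338$ ($l = - 2 \left(-12 - 1\right)^{2} = - 2 \left(-13\right)^{2} = \left(-2\right) 169 = -338$)
$\sqrt{l + d} = \sqrt{-338 - \frac{118957}{9180}} = \sqrt{- \frac{3221797}{9180}} = \frac{i \sqrt{821558235}}{1530}$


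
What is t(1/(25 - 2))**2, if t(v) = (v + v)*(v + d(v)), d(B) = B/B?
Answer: 2304/279841 ≈ 0.0082332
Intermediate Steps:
d(B) = 1
t(v) = 2*v*(1 + v) (t(v) = (v + v)*(v + 1) = (2*v)*(1 + v) = 2*v*(1 + v))
t(1/(25 - 2))**2 = (2*(1 + 1/(25 - 2))/(25 - 2))**2 = (2*(1 + 1/23)/23)**2 = (2*(1/23)*(1 + 1/23))**2 = (2*(1/23)*(24/23))**2 = (48/529)**2 = 2304/279841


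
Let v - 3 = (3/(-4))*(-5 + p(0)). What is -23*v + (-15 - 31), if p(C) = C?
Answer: -805/4 ≈ -201.25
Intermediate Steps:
v = 27/4 (v = 3 + (3/(-4))*(-5 + 0) = 3 + (3*(-¼))*(-5) = 3 - ¾*(-5) = 3 + 15/4 = 27/4 ≈ 6.7500)
-23*v + (-15 - 31) = -23*27/4 + (-15 - 31) = -621/4 - 46 = -805/4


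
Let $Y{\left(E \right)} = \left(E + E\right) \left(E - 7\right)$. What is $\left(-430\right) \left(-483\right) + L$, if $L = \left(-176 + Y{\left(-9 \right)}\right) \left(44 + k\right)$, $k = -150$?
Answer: $195818$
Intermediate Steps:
$Y{\left(E \right)} = 2 E \left(-7 + E\right)$
$L = -11872$ ($L = \left(-176 + 2 \left(-9\right) \left(-7 - 9\right)\right) \left(44 - 150\right) = \left(-176 + 2 \left(-9\right) \left(-16\right)\right) \left(-106\right) = \left(-176 + 288\right) \left(-106\right) = 112 \left(-106\right) = -11872$)
$\left(-430\right) \left(-483\right) + L = \left(-430\right) \left(-483\right) - 11872 = 207690 - 11872 = 195818$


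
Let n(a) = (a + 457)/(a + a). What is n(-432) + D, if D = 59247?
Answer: 51189383/864 ≈ 59247.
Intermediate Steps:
n(a) = (457 + a)/(2*a) (n(a) = (457 + a)/((2*a)) = (457 + a)*(1/(2*a)) = (457 + a)/(2*a))
n(-432) + D = (1/2)*(457 - 432)/(-432) + 59247 = (1/2)*(-1/432)*25 + 59247 = -25/864 + 59247 = 51189383/864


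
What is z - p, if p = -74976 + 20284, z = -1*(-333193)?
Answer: 387885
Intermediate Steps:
z = 333193
p = -54692
z - p = 333193 - 1*(-54692) = 333193 + 54692 = 387885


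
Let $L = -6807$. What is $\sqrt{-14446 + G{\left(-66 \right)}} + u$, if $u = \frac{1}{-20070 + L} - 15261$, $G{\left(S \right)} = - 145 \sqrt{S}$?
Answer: $- \frac{410169898}{26877} + \sqrt{-14446 - 145 i \sqrt{66}} \approx -15256.0 - 120.29 i$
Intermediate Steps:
$u = - \frac{410169898}{26877}$ ($u = \frac{1}{-20070 - 6807} - 15261 = \frac{1}{-26877} - 15261 = - \frac{1}{26877} - 15261 = - \frac{410169898}{26877} \approx -15261.0$)
$\sqrt{-14446 + G{\left(-66 \right)}} + u = \sqrt{-14446 - 145 \sqrt{-66}} - \frac{410169898}{26877} = \sqrt{-14446 - 145 i \sqrt{66}} - \frac{410169898}{26877} = - \frac{410169898}{26877} + \sqrt{-14446 - 145 i \sqrt{66}}$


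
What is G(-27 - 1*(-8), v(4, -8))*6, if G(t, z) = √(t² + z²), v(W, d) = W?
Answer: 6*√377 ≈ 116.50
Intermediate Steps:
G(-27 - 1*(-8), v(4, -8))*6 = √((-27 - 1*(-8))² + 4²)*6 = √((-27 + 8)² + 16)*6 = √((-19)² + 16)*6 = √(361 + 16)*6 = √377*6 = 6*√377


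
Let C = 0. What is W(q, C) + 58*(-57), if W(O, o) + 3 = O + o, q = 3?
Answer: -3306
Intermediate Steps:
W(O, o) = -3 + O + o (W(O, o) = -3 + (O + o) = -3 + O + o)
W(q, C) + 58*(-57) = (-3 + 3 + 0) + 58*(-57) = 0 - 3306 = -3306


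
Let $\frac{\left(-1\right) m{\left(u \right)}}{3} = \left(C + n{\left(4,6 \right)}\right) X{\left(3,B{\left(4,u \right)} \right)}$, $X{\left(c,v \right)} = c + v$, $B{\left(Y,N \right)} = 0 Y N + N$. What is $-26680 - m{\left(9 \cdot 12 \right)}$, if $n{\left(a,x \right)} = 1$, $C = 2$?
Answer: $-25681$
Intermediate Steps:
$B{\left(Y,N \right)} = N$ ($B{\left(Y,N \right)} = 0 N + N = 0 + N = N$)
$m{\left(u \right)} = -27 - 9 u$ ($m{\left(u \right)} = - 3 \left(2 + 1\right) \left(3 + u\right) = - 3 \cdot 3 \left(3 + u\right) = - 3 \left(9 + 3 u\right) = -27 - 9 u$)
$-26680 - m{\left(9 \cdot 12 \right)} = -26680 - \left(-27 - 9 \cdot 9 \cdot 12\right) = -26680 - \left(-27 - 972\right) = -26680 - -999 = -26680 + 999 = -25681$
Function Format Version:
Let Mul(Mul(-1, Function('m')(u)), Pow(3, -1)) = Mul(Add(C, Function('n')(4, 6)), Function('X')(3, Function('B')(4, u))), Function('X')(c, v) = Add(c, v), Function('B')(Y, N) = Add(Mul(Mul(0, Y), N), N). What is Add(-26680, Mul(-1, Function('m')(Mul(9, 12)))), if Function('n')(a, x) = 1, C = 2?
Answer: -25681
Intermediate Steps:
Function('B')(Y, N) = N (Function('B')(Y, N) = Add(Mul(0, N), N) = Add(0, N) = N)
Function('m')(u) = Add(-27, Mul(-9, u)) (Function('m')(u) = Mul(-3, Mul(Add(2, 1), Add(3, u))) = Mul(-3, Mul(3, Add(3, u))) = Mul(-3, Add(9, Mul(3, u))) = Add(-27, Mul(-9, u)))
Add(-26680, Mul(-1, Function('m')(Mul(9, 12)))) = Add(-26680, Mul(-1, Add(-27, Mul(-9, Mul(9, 12))))) = Add(-26680, Mul(-1, Add(-27, Mul(-9, 108)))) = Add(-26680, Mul(-1, Add(-27, -972))) = Add(-26680, Mul(-1, -999)) = Add(-26680, 999) = -25681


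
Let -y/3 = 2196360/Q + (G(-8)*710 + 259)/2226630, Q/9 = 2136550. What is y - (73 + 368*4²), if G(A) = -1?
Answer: -189066201879133/31715375510 ≈ -5961.3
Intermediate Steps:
Q = 19228950 (Q = 9*2136550 = 19228950)
y = -10848464023/31715375510 (y = -3*(2196360/19228950 + (-1*710 + 259)/2226630) = -3*(2196360*(1/19228950) + (-710 + 259)*(1/2226630)) = -3*(24404/213655 - 451*1/2226630) = -3*(24404/213655 - 451/2226630) = -3*10848464023/95146126530 = -10848464023/31715375510 ≈ -0.34206)
y - (73 + 368*4²) = -10848464023/31715375510 - (73 + 368*4²) = -10848464023/31715375510 - (73 + 368*16) = -10848464023/31715375510 - (73 + 5888) = -10848464023/31715375510 - 1*5961 = -10848464023/31715375510 - 5961 = -189066201879133/31715375510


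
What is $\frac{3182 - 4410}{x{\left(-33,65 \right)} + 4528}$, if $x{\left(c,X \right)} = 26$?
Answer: $- \frac{614}{2277} \approx -0.26965$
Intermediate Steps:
$\frac{3182 - 4410}{x{\left(-33,65 \right)} + 4528} = \frac{3182 - 4410}{26 + 4528} = - \frac{1228}{4554} = \left(-1228\right) \frac{1}{4554} = - \frac{614}{2277}$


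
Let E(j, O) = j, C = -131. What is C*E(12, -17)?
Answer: -1572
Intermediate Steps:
C*E(12, -17) = -131*12 = -1572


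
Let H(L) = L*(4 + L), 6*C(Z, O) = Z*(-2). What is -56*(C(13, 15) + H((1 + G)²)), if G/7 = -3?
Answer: -27148072/3 ≈ -9.0494e+6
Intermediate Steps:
G = -21 (G = 7*(-3) = -21)
C(Z, O) = -Z/3 (C(Z, O) = (Z*(-2))/6 = (-2*Z)/6 = -Z/3)
-56*(C(13, 15) + H((1 + G)²)) = -56*(-⅓*13 + (1 - 21)²*(4 + (1 - 21)²)) = -56*(-13/3 + (-20)²*(4 + (-20)²)) = -56*(-13/3 + 400*(4 + 400)) = -56*(-13/3 + 400*404) = -56*(-13/3 + 161600) = -56*484787/3 = -27148072/3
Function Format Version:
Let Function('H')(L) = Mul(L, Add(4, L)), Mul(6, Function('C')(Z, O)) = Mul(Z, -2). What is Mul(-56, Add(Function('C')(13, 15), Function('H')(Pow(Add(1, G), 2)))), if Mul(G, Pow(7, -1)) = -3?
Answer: Rational(-27148072, 3) ≈ -9.0494e+6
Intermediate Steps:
G = -21 (G = Mul(7, -3) = -21)
Function('C')(Z, O) = Mul(Rational(-1, 3), Z) (Function('C')(Z, O) = Mul(Rational(1, 6), Mul(Z, -2)) = Mul(Rational(1, 6), Mul(-2, Z)) = Mul(Rational(-1, 3), Z))
Mul(-56, Add(Function('C')(13, 15), Function('H')(Pow(Add(1, G), 2)))) = Mul(-56, Add(Mul(Rational(-1, 3), 13), Mul(Pow(Add(1, -21), 2), Add(4, Pow(Add(1, -21), 2))))) = Mul(-56, Add(Rational(-13, 3), Mul(Pow(-20, 2), Add(4, Pow(-20, 2))))) = Mul(-56, Add(Rational(-13, 3), Mul(400, Add(4, 400)))) = Mul(-56, Add(Rational(-13, 3), Mul(400, 404))) = Mul(-56, Add(Rational(-13, 3), 161600)) = Mul(-56, Rational(484787, 3)) = Rational(-27148072, 3)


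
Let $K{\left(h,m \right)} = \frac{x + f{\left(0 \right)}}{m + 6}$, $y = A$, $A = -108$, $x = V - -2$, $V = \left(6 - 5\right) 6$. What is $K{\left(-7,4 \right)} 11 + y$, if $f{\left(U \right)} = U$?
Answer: $- \frac{496}{5} \approx -99.2$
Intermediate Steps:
$V = 6$ ($V = 1 \cdot 6 = 6$)
$x = 8$ ($x = 6 - -2 = 6 + 2 = 8$)
$y = -108$
$K{\left(h,m \right)} = \frac{8}{6 + m}$ ($K{\left(h,m \right)} = \frac{8 + 0}{m + 6} = \frac{8}{6 + m}$)
$K{\left(-7,4 \right)} 11 + y = \frac{8}{6 + 4} \cdot 11 - 108 = \frac{8}{10} \cdot 11 - 108 = 8 \cdot \frac{1}{10} \cdot 11 - 108 = \frac{4}{5} \cdot 11 - 108 = \frac{44}{5} - 108 = - \frac{496}{5}$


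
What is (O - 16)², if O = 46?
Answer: 900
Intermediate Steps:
(O - 16)² = (46 - 16)² = 30² = 900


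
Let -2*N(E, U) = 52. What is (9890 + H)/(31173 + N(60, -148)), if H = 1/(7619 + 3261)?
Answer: 107603201/338879360 ≈ 0.31753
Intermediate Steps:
N(E, U) = -26 (N(E, U) = -1/2*52 = -26)
H = 1/10880 ≈ 9.1912e-5
(9890 + H)/(31173 + N(60, -148)) = (9890 + 1/10880)/(31173 - 26) = (107603201/10880)/31147 = (107603201/10880)*(1/31147) = 107603201/338879360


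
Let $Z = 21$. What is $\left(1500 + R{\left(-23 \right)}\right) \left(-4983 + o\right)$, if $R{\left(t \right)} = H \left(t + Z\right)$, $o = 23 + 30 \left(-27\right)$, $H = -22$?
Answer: $-8908880$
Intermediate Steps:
$o = -787$ ($o = 23 - 810 = -787$)
$R{\left(t \right)} = -462 - 22 t$ ($R{\left(t \right)} = - 22 \left(t + 21\right) = - 22 \left(21 + t\right) = -462 - 22 t$)
$\left(1500 + R{\left(-23 \right)}\right) \left(-4983 + o\right) = \left(1500 - -44\right) \left(-4983 - 787\right) = \left(1500 + \left(-462 + 506\right)\right) \left(-5770\right) = \left(1500 + 44\right) \left(-5770\right) = 1544 \left(-5770\right) = -8908880$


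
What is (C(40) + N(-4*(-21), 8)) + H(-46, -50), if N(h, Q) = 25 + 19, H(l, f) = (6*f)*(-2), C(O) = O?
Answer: 684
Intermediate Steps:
H(l, f) = -12*f
N(h, Q) = 44
(C(40) + N(-4*(-21), 8)) + H(-46, -50) = (40 + 44) - 12*(-50) = 84 + 600 = 684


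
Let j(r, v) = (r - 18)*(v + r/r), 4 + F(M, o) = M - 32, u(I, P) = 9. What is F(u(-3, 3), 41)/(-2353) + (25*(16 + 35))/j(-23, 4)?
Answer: -598908/96473 ≈ -6.2080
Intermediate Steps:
F(M, o) = -36 + M (F(M, o) = -4 + (M - 32) = -4 + (-32 + M) = -36 + M)
j(r, v) = (1 + v)*(-18 + r) (j(r, v) = (-18 + r)*(v + 1) = (-18 + r)*(1 + v) = (1 + v)*(-18 + r))
F(u(-3, 3), 41)/(-2353) + (25*(16 + 35))/j(-23, 4) = (-36 + 9)/(-2353) + (25*(16 + 35))/(-18 - 23 - 18*4 - 23*4) = -27*(-1/2353) + (25*51)/(-18 - 23 - 72 - 92) = 27/2353 + 1275/(-205) = 27/2353 + 1275*(-1/205) = 27/2353 - 255/41 = -598908/96473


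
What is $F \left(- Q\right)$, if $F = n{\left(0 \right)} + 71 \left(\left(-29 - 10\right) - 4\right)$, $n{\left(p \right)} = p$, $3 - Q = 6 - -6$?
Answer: $-27477$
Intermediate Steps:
$Q = -9$ ($Q = 3 - \left(6 - -6\right) = 3 - \left(6 + 6\right) = 3 - 12 = -9$)
$F = -3053$ ($F = 0 + 71 \left(\left(-29 - 10\right) - 4\right) = 0 + 71 \left(-39 - 4\right) = 0 + 71 \left(-43\right) = 0 - 3053 = -3053$)
$F \left(- Q\right) = - 3053 \left(\left(-1\right) \left(-9\right)\right) = \left(-3053\right) 9 = -27477$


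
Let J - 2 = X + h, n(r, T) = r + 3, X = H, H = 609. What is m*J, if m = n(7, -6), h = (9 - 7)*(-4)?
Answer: 6030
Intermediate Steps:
X = 609
n(r, T) = 3 + r
h = -8 (h = 2*(-4) = -8)
m = 10 (m = 3 + 7 = 10)
J = 603 (J = 2 + (609 - 8) = 2 + 601 = 603)
m*J = 10*603 = 6030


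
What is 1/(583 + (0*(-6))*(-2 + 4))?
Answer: 1/583 ≈ 0.0017153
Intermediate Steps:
1/(583 + (0*(-6))*(-2 + 4)) = 1/(583 + 0*2) = 1/(583 + 0) = 1/583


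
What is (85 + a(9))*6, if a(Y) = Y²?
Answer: 996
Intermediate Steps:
(85 + a(9))*6 = (85 + 9²)*6 = (85 + 81)*6 = 166*6 = 996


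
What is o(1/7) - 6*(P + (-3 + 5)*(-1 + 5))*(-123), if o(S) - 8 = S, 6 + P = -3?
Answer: -5109/7 ≈ -729.86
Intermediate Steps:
P = -9 (P = -6 - 3 = -9)
o(S) = 8 + S
o(1/7) - 6*(P + (-3 + 5)*(-1 + 5))*(-123) = (8 + 1/7) - 6*(-9 + (-3 + 5)*(-1 + 5))*(-123) = (8 + 1/7) - 6*(-9 + 2*4)*(-123) = 57/7 - 6*(-9 + 8)*(-123) = 57/7 - 6*(-1)*(-123) = 57/7 + 6*(-123) = 57/7 - 738 = -5109/7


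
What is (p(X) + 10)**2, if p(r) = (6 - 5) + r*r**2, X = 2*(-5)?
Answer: 978121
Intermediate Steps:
X = -10
p(r) = 1 + r**3
(p(X) + 10)**2 = ((1 + (-10)**3) + 10)**2 = ((1 - 1000) + 10)**2 = (-999 + 10)**2 = (-989)**2 = 978121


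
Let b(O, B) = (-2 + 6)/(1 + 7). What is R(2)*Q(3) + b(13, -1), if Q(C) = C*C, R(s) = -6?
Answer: -107/2 ≈ -53.500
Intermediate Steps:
b(O, B) = 1/2 (b(O, B) = 4/8 = 4*(1/8) = 1/2)
Q(C) = C**2
R(2)*Q(3) + b(13, -1) = -6*3**2 + 1/2 = -6*9 + 1/2 = -54 + 1/2 = -107/2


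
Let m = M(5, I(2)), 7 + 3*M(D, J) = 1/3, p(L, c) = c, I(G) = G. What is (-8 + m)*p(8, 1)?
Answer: -92/9 ≈ -10.222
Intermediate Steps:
M(D, J) = -20/9 (M(D, J) = -7/3 + (⅓)/3 = -7/3 + (⅓)*(⅓) = -7/3 + ⅑ = -20/9)
m = -20/9 ≈ -2.2222
(-8 + m)*p(8, 1) = (-8 - 20/9)*1 = -92/9*1 = -92/9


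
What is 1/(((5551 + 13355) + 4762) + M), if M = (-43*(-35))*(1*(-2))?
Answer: 1/20658 ≈ 4.8407e-5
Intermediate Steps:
M = -3010 (M = 1505*(-2) = -3010)
1/(((5551 + 13355) + 4762) + M) = 1/(((5551 + 13355) + 4762) - 3010) = 1/((18906 + 4762) - 3010) = 1/(23668 - 3010) = 1/20658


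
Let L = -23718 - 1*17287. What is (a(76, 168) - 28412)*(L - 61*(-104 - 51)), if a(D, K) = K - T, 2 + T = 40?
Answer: 892297100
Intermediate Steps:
T = 38 (T = -2 + 40 = 38)
a(D, K) = -38 + K (a(D, K) = K - 1*38 = K - 38 = -38 + K)
L = -41005 (L = -23718 - 17287 = -41005)
(a(76, 168) - 28412)*(L - 61*(-104 - 51)) = ((-38 + 168) - 28412)*(-41005 - 61*(-104 - 51)) = (130 - 28412)*(-41005 - 61*(-155)) = -28282*(-41005 + 9455) = -28282*(-31550) = 892297100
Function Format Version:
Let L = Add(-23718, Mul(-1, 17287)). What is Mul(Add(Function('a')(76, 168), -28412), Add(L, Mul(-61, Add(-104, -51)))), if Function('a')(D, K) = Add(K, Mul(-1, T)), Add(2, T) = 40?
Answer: 892297100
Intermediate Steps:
T = 38 (T = Add(-2, 40) = 38)
Function('a')(D, K) = Add(-38, K) (Function('a')(D, K) = Add(K, Mul(-1, 38)) = Add(K, -38) = Add(-38, K))
L = -41005 (L = Add(-23718, -17287) = -41005)
Mul(Add(Function('a')(76, 168), -28412), Add(L, Mul(-61, Add(-104, -51)))) = Mul(Add(Add(-38, 168), -28412), Add(-41005, Mul(-61, Add(-104, -51)))) = Mul(Add(130, -28412), Add(-41005, Mul(-61, -155))) = Mul(-28282, Add(-41005, 9455)) = Mul(-28282, -31550) = 892297100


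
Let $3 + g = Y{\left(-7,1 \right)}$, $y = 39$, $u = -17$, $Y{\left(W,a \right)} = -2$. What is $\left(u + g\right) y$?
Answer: $-858$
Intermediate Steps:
$g = -5$ ($g = -3 - 2 = -5$)
$\left(u + g\right) y = \left(-17 - 5\right) 39 = \left(-22\right) 39 = -858$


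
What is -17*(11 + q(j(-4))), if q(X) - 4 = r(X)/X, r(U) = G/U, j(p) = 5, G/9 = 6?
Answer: -7293/25 ≈ -291.72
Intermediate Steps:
G = 54 (G = 9*6 = 54)
r(U) = 54/U
q(X) = 4 + 54/X² (q(X) = 4 + (54/X)/X = 4 + 54/X²)
-17*(11 + q(j(-4))) = -17*(11 + (4 + 54/5²)) = -17*(11 + (4 + 54*(1/25))) = -17*(11 + (4 + 54/25)) = -17*(11 + 154/25) = -17*429/25 = -7293/25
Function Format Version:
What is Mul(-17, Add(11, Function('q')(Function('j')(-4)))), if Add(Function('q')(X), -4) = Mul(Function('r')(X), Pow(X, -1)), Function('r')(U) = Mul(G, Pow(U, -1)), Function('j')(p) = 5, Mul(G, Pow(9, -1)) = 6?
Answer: Rational(-7293, 25) ≈ -291.72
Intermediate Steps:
G = 54 (G = Mul(9, 6) = 54)
Function('r')(U) = Mul(54, Pow(U, -1))
Function('q')(X) = Add(4, Mul(54, Pow(X, -2))) (Function('q')(X) = Add(4, Mul(Mul(54, Pow(X, -1)), Pow(X, -1))) = Add(4, Mul(54, Pow(X, -2))))
Mul(-17, Add(11, Function('q')(Function('j')(-4)))) = Mul(-17, Add(11, Add(4, Mul(54, Pow(5, -2))))) = Mul(-17, Add(11, Add(4, Mul(54, Rational(1, 25))))) = Mul(-17, Add(11, Add(4, Rational(54, 25)))) = Mul(-17, Add(11, Rational(154, 25))) = Mul(-17, Rational(429, 25)) = Rational(-7293, 25)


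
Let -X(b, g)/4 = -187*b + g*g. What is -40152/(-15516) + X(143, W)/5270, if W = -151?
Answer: 3801110/681411 ≈ 5.5783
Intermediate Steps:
X(b, g) = -4*g² + 748*b (X(b, g) = -4*(-187*b + g*g) = -4*(-187*b + g²) = -4*(g² - 187*b) = -4*g² + 748*b)
-40152/(-15516) + X(143, W)/5270 = -40152/(-15516) + (-4*(-151)² + 748*143)/5270 = -40152*(-1/15516) + (-4*22801 + 106964)*(1/5270) = 3346/1293 + (-91204 + 106964)*(1/5270) = 3346/1293 + 15760*(1/5270) = 3346/1293 + 1576/527 = 3801110/681411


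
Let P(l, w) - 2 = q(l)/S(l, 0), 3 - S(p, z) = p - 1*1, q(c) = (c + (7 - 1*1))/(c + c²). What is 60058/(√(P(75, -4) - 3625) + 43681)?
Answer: 32172343898200/23399427591057 - 600580*I*√659313938723/257393703501627 ≈ 1.3749 - 0.0018946*I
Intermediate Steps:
q(c) = (6 + c)/(c + c²) (q(c) = (c + (7 - 1))/(c + c²) = (c + 6)/(c + c²) = (6 + c)/(c + c²))
S(p, z) = 4 - p (S(p, z) = 3 - (p - 1*1) = 3 - (p - 1) = 3 - (-1 + p) = 3 + (1 - p) = 4 - p)
P(l, w) = 2 + (6 + l)/(l*(1 + l)*(4 - l)) (P(l, w) = 2 + ((6 + l)/(l*(1 + l)))/(4 - l) = 2 + (6 + l)/(l*(1 + l)*(4 - l)))
60058/(√(P(75, -4) - 3625) + 43681) = 60058/(√((2 - 1*(6 + 75)/(75*(1 + 75)*(-4 + 75))) - 3625) + 43681) = 60058/(√((2 - 1*1/75*81/(76*71)) - 3625) + 43681) = 60058/(√((2 - 1*1/75*1/76*1/71*81) - 3625) + 43681) = 60058/(√((2 - 27/134900) - 3625) + 43681) = 60058/(√(269773/134900 - 3625) + 43681) = 60058/(√(-488742727/134900) + 43681) = 60058/(I*√659313938723/13490 + 43681) = 60058/(43681 + I*√659313938723/13490)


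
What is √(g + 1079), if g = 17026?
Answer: √18105 ≈ 134.55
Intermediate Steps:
√(g + 1079) = √(17026 + 1079) = √18105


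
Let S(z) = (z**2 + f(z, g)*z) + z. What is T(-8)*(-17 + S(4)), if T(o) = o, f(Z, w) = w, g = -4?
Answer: 104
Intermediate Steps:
S(z) = z**2 - 3*z (S(z) = (z**2 - 4*z) + z = z**2 - 3*z)
T(-8)*(-17 + S(4)) = -8*(-17 + 4*(-3 + 4)) = -8*(-17 + 4*1) = -8*(-17 + 4) = -8*(-13) = 104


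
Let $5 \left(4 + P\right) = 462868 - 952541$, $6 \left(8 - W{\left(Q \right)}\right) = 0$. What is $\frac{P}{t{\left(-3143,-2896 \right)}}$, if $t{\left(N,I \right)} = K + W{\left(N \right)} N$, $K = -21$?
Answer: $\frac{489693}{125825} \approx 3.8919$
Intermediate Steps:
$W{\left(Q \right)} = 8$ ($W{\left(Q \right)} = 8 - 0 = 8 + 0 = 8$)
$t{\left(N,I \right)} = -21 + 8 N$
$P = - \frac{489693}{5}$ ($P = -4 + \frac{462868 - 952541}{5} = -4 + \frac{1}{5} \left(-489673\right) = -4 - \frac{489673}{5} = - \frac{489693}{5} \approx -97939.0$)
$\frac{P}{t{\left(-3143,-2896 \right)}} = - \frac{489693}{5 \left(-21 + 8 \left(-3143\right)\right)} = - \frac{489693}{5 \left(-21 - 25144\right)} = - \frac{489693}{5 \left(-25165\right)} = \left(- \frac{489693}{5}\right) \left(- \frac{1}{25165}\right) = \frac{489693}{125825}$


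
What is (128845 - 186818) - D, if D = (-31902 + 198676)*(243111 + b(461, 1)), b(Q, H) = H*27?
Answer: -40549154785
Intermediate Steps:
b(Q, H) = 27*H
D = 40549096812 (D = (-31902 + 198676)*(243111 + 27*1) = 166774*(243111 + 27) = 166774*243138 = 40549096812)
(128845 - 186818) - D = (128845 - 186818) - 1*40549096812 = -57973 - 40549096812 = -40549154785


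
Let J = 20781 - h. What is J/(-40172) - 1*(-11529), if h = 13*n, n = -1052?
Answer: 463108531/40172 ≈ 11528.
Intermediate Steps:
h = -13676 (h = 13*(-1052) = -13676)
J = 34457 (J = 20781 - 1*(-13676) = 20781 + 13676 = 34457)
J/(-40172) - 1*(-11529) = 34457/(-40172) - 1*(-11529) = 34457*(-1/40172) + 11529 = -34457/40172 + 11529 = 463108531/40172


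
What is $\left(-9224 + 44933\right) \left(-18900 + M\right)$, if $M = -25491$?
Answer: $-1585158219$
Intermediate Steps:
$\left(-9224 + 44933\right) \left(-18900 + M\right) = \left(-9224 + 44933\right) \left(-18900 - 25491\right) = 35709 \left(-44391\right) = -1585158219$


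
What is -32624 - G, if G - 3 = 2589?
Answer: -35216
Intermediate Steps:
G = 2592 (G = 3 + 2589 = 2592)
-32624 - G = -32624 - 1*2592 = -32624 - 2592 = -35216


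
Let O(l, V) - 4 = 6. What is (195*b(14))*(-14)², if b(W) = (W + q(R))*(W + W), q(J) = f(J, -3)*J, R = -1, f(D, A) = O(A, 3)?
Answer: 4280640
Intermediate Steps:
O(l, V) = 10 (O(l, V) = 4 + 6 = 10)
f(D, A) = 10
q(J) = 10*J
b(W) = 2*W*(-10 + W) (b(W) = (W + 10*(-1))*(W + W) = (W - 10)*(2*W) = (-10 + W)*(2*W) = 2*W*(-10 + W))
(195*b(14))*(-14)² = (195*(2*14*(-10 + 14)))*(-14)² = (195*(2*14*4))*196 = (195*112)*196 = 21840*196 = 4280640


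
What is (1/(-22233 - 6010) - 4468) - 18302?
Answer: -643093111/28243 ≈ -22770.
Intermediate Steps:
(1/(-22233 - 6010) - 4468) - 18302 = (1/(-28243) - 4468) - 18302 = (-1/28243 - 4468) - 18302 = -126189725/28243 - 18302 = -643093111/28243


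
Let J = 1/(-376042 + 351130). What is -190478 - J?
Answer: -4745187935/24912 ≈ -1.9048e+5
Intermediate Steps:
J = -1/24912 (J = 1/(-24912) = -1/24912 ≈ -4.0141e-5)
-190478 - J = -190478 - 1*(-1/24912) = -190478 + 1/24912 = -4745187935/24912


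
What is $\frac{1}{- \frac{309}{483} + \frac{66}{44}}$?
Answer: $\frac{322}{277} \approx 1.1625$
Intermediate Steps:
$\frac{1}{- \frac{309}{483} + \frac{66}{44}} = \frac{1}{\left(-309\right) \frac{1}{483} + 66 \cdot \frac{1}{44}} = \frac{1}{- \frac{103}{161} + \frac{3}{2}} = \frac{1}{\frac{277}{322}} = \frac{322}{277}$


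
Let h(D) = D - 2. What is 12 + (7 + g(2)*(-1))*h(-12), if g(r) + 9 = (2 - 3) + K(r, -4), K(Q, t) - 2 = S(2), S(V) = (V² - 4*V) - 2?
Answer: -282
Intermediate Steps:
S(V) = -2 + V² - 4*V
h(D) = -2 + D
K(Q, t) = -4 (K(Q, t) = 2 + (-2 + 2² - 4*2) = 2 + (-2 + 4 - 8) = 2 - 6 = -4)
g(r) = -14 (g(r) = -9 + ((2 - 3) - 4) = -9 + (-1 - 4) = -9 - 5 = -14)
12 + (7 + g(2)*(-1))*h(-12) = 12 + (7 - 14*(-1))*(-2 - 12) = 12 + (7 + 14)*(-14) = 12 + 21*(-14) = 12 - 294 = -282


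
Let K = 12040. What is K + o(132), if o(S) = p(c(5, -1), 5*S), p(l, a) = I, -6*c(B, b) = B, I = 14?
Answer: 12054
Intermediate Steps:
c(B, b) = -B/6
p(l, a) = 14
o(S) = 14
K + o(132) = 12040 + 14 = 12054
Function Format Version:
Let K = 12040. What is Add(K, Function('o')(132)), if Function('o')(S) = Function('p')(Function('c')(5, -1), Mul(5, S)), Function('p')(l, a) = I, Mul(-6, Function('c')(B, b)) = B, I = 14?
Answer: 12054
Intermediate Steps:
Function('c')(B, b) = Mul(Rational(-1, 6), B)
Function('p')(l, a) = 14
Function('o')(S) = 14
Add(K, Function('o')(132)) = Add(12040, 14) = 12054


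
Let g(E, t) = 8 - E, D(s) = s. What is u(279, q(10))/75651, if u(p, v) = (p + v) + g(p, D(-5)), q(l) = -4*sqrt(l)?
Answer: 8/75651 - 4*sqrt(10)/75651 ≈ -6.1455e-5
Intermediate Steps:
u(p, v) = 8 + v (u(p, v) = (p + v) + (8 - p) = 8 + v)
u(279, q(10))/75651 = (8 - 4*sqrt(10))/75651 = (8 - 4*sqrt(10))*(1/75651) = 8/75651 - 4*sqrt(10)/75651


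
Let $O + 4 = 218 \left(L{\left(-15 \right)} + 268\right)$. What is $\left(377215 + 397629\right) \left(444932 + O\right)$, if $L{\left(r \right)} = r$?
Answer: $387485537208$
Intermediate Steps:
$O = 55150$ ($O = -4 + 218 \left(-15 + 268\right) = -4 + 218 \cdot 253 = -4 + 55154 = 55150$)
$\left(377215 + 397629\right) \left(444932 + O\right) = \left(377215 + 397629\right) \left(444932 + 55150\right) = 774844 \cdot 500082 = 387485537208$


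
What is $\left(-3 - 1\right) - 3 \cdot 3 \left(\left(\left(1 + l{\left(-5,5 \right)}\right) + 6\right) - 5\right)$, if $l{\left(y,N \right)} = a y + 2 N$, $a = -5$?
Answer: $-337$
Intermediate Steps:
$l{\left(y,N \right)} = - 5 y + 2 N$
$\left(-3 - 1\right) - 3 \cdot 3 \left(\left(\left(1 + l{\left(-5,5 \right)}\right) + 6\right) - 5\right) = \left(-3 - 1\right) - 3 \cdot 3 \left(\left(\left(1 + \left(\left(-5\right) \left(-5\right) + 2 \cdot 5\right)\right) + 6\right) - 5\right) = -4 - 3 \cdot 3 \left(\left(\left(1 + \left(25 + 10\right)\right) + 6\right) - 5\right) = -4 - 3 \cdot 3 \left(\left(\left(1 + 35\right) + 6\right) - 5\right) = -4 - 3 \cdot 3 \left(\left(36 + 6\right) - 5\right) = -4 - 3 \cdot 3 \left(42 - 5\right) = -4 - 3 \cdot 3 \cdot 37 = -4 - 333 = -337$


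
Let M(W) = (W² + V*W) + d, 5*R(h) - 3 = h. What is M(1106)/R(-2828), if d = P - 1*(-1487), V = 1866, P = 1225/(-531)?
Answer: -1746202364/300015 ≈ -5820.4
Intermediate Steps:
R(h) = ⅗ + h/5
P = -1225/531 (P = 1225*(-1/531) = -1225/531 ≈ -2.3070)
d = 788372/531 (d = -1225/531 - 1*(-1487) = -1225/531 + 1487 = 788372/531 ≈ 1484.7)
M(W) = 788372/531 + W² + 1866*W (M(W) = (W² + 1866*W) + 788372/531 = 788372/531 + W² + 1866*W)
M(1106)/R(-2828) = (788372/531 + 1106² + 1866*1106)/(⅗ + (⅕)*(-2828)) = (788372/531 + 1223236 + 2063796)/(⅗ - 2828/5) = (1746202364/531)/(-565) = (1746202364/531)*(-1/565) = -1746202364/300015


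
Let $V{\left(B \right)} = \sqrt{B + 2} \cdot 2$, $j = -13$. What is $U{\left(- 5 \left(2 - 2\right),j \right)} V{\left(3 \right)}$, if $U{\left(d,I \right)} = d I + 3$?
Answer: $6 \sqrt{5} \approx 13.416$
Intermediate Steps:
$V{\left(B \right)} = 2 \sqrt{2 + B}$ ($V{\left(B \right)} = \sqrt{2 + B} 2 = 2 \sqrt{2 + B}$)
$U{\left(d,I \right)} = 3 + I d$ ($U{\left(d,I \right)} = I d + 3 = 3 + I d$)
$U{\left(- 5 \left(2 - 2\right),j \right)} V{\left(3 \right)} = \left(3 - 13 \left(- 5 \left(2 - 2\right)\right)\right) 2 \sqrt{2 + 3} = \left(3 - 13 \left(\left(-5\right) 0\right)\right) 2 \sqrt{5} = \left(3 - 0\right) 2 \sqrt{5} = \left(3 + 0\right) 2 \sqrt{5} = 3 \cdot 2 \sqrt{5} = 6 \sqrt{5}$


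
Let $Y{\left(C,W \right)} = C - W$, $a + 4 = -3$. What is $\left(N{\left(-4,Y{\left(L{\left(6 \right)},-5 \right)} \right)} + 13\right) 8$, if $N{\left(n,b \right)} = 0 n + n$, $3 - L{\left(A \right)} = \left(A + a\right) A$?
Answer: $72$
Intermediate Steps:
$a = -7$ ($a = -4 - 3 = -7$)
$L{\left(A \right)} = 3 - A \left(-7 + A\right)$ ($L{\left(A \right)} = 3 - \left(A - 7\right) A = 3 - \left(-7 + A\right) A = 3 - A \left(-7 + A\right)$)
$N{\left(n,b \right)} = n$ ($N{\left(n,b \right)} = 0 + n = n$)
$\left(N{\left(-4,Y{\left(L{\left(6 \right)},-5 \right)} \right)} + 13\right) 8 = \left(-4 + 13\right) 8 = 9 \cdot 8 = 72$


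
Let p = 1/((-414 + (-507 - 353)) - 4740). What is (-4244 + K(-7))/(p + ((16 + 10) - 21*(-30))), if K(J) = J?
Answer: -8521838/1315061 ≈ -6.4802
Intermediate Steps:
p = -1/6014 (p = 1/((-414 - 860) - 4740) = 1/(-1274 - 4740) = 1/(-6014) = -1/6014 ≈ -0.00016628)
(-4244 + K(-7))/(p + ((16 + 10) - 21*(-30))) = (-4244 - 7)/(-1/6014 + ((16 + 10) - 21*(-30))) = -4251/(-1/6014 + (26 + 630)) = -4251/(-1/6014 + 656) = -4251/3945183/6014 = -4251*6014/3945183 = -8521838/1315061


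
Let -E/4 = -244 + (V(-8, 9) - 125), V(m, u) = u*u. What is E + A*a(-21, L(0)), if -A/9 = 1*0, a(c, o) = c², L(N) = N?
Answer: 1152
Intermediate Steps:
V(m, u) = u²
A = 0 (A = -9*0 = 0)
E = 1152 (E = -4*(-244 + (9² - 125)) = -4*(-244 + (81 - 125)) = -4*(-244 - 44) = -4*(-288) = 1152)
E + A*a(-21, L(0)) = 1152 + 0*(-21)² = 1152 + 0*441 = 1152 + 0 = 1152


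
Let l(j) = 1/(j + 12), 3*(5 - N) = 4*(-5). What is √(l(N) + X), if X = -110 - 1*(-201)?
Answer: 8*√7171/71 ≈ 9.5416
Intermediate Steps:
N = 35/3 (N = 5 - 4*(-5)/3 = 5 - ⅓*(-20) = 5 + 20/3 = 35/3 ≈ 11.667)
l(j) = 1/(12 + j)
X = 91 (X = -110 + 201 = 91)
√(l(N) + X) = √(1/(12 + 35/3) + 91) = √(1/(71/3) + 91) = √(3/71 + 91) = √(6464/71) = 8*√7171/71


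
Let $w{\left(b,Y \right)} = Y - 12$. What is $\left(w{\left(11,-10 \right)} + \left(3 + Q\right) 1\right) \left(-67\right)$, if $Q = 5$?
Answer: $938$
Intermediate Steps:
$w{\left(b,Y \right)} = -12 + Y$
$\left(w{\left(11,-10 \right)} + \left(3 + Q\right) 1\right) \left(-67\right) = \left(\left(-12 - 10\right) + \left(3 + 5\right) 1\right) \left(-67\right) = \left(-22 + 8 \cdot 1\right) \left(-67\right) = \left(-22 + 8\right) \left(-67\right) = \left(-14\right) \left(-67\right) = 938$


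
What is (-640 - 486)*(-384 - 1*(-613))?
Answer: -257854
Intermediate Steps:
(-640 - 486)*(-384 - 1*(-613)) = -1126*(-384 + 613) = -1126*229 = -257854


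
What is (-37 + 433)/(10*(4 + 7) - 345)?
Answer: -396/235 ≈ -1.6851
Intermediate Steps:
(-37 + 433)/(10*(4 + 7) - 345) = 396/(10*11 - 345) = 396/(110 - 345) = 396/(-235) = 396*(-1/235) = -396/235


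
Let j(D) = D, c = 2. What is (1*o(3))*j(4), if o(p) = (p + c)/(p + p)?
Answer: 10/3 ≈ 3.3333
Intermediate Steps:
o(p) = (2 + p)/(2*p) (o(p) = (p + 2)/(p + p) = (2 + p)/((2*p)) = (2 + p)*(1/(2*p)) = (2 + p)/(2*p))
(1*o(3))*j(4) = (1*((1/2)*(2 + 3)/3))*4 = (1*((1/2)*(1/3)*5))*4 = (1*(5/6))*4 = (5/6)*4 = 10/3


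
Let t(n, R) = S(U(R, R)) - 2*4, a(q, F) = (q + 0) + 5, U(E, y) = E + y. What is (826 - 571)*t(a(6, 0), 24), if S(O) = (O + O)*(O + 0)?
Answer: 1173000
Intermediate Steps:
S(O) = 2*O**2 (S(O) = (2*O)*O = 2*O**2)
a(q, F) = 5 + q (a(q, F) = q + 5 = 5 + q)
t(n, R) = -8 + 8*R**2 (t(n, R) = 2*(R + R)**2 - 2*4 = 2*(2*R)**2 - 8 = 2*(4*R**2) - 8 = 8*R**2 - 8 = -8 + 8*R**2)
(826 - 571)*t(a(6, 0), 24) = (826 - 571)*(-8 + 8*24**2) = 255*(-8 + 8*576) = 255*(-8 + 4608) = 255*4600 = 1173000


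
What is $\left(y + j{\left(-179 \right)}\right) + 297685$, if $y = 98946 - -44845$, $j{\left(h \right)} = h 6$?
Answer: $440402$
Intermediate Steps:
$j{\left(h \right)} = 6 h$
$y = 143791$ ($y = 98946 + 44845 = 143791$)
$\left(y + j{\left(-179 \right)}\right) + 297685 = \left(143791 + 6 \left(-179\right)\right) + 297685 = \left(143791 - 1074\right) + 297685 = 142717 + 297685 = 440402$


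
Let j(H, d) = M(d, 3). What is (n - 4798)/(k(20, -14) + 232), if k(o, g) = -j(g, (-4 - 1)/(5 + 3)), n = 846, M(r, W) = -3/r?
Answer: -1235/71 ≈ -17.394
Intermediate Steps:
j(H, d) = -3/d
k(o, g) = -24/5 (k(o, g) = -(-3)/((-4 - 1)/(5 + 3)) = -(-3)/((-5/8)) = -(-3)/((-5*⅛)) = -(-3)/(-5/8) = -(-3)*(-8)/5 = -1*24/5 = -24/5)
(n - 4798)/(k(20, -14) + 232) = (846 - 4798)/(-24/5 + 232) = -3952/1136/5 = -3952*5/1136 = -1235/71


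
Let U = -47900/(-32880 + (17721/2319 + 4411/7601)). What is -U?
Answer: -2558544970/1755823013 ≈ -1.4572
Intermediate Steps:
U = 2558544970/1755823013 (U = -47900/(-32880 + (17721*(1/2319) + 4411*(1/7601))) = -47900/(-32880 + (5907/773 + 401/691)) = -47900/(-32880 + 4391710/534143) = -47900/(-17558230130/534143) = -47900*(-534143/17558230130) = 2558544970/1755823013 ≈ 1.4572)
-U = -1*2558544970/1755823013 = -2558544970/1755823013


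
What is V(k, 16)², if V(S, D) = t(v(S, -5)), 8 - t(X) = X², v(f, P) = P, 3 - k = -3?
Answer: 289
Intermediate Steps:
k = 6 (k = 3 - 1*(-3) = 3 + 3 = 6)
t(X) = 8 - X²
V(S, D) = -17 (V(S, D) = 8 - 1*(-5)² = 8 - 1*25 = 8 - 25 = -17)
V(k, 16)² = (-17)² = 289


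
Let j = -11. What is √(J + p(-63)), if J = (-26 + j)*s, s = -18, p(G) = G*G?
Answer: 3*√515 ≈ 68.081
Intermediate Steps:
p(G) = G²
J = 666 (J = (-26 - 11)*(-18) = -37*(-18) = 666)
√(J + p(-63)) = √(666 + (-63)²) = √(666 + 3969) = √4635 = 3*√515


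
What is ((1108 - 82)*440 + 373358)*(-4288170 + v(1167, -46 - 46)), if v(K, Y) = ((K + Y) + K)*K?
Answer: -1378861005288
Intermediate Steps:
v(K, Y) = K*(Y + 2*K) (v(K, Y) = (Y + 2*K)*K = K*(Y + 2*K))
((1108 - 82)*440 + 373358)*(-4288170 + v(1167, -46 - 46)) = ((1108 - 82)*440 + 373358)*(-4288170 + 1167*((-46 - 46) + 2*1167)) = (1026*440 + 373358)*(-4288170 + 1167*(-92 + 2334)) = (451440 + 373358)*(-4288170 + 1167*2242) = 824798*(-4288170 + 2616414) = 824798*(-1671756) = -1378861005288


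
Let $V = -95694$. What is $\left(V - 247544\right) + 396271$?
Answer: $53033$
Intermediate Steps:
$\left(V - 247544\right) + 396271 = \left(-95694 - 247544\right) + 396271 = -343238 + 396271 = 53033$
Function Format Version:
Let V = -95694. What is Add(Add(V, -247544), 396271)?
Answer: 53033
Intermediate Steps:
Add(Add(V, -247544), 396271) = Add(Add(-95694, -247544), 396271) = Add(-343238, 396271) = 53033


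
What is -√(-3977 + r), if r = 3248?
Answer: -27*I ≈ -27.0*I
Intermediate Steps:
-√(-3977 + r) = -√(-3977 + 3248) = -√(-729) = -27*I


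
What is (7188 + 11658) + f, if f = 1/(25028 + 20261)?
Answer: 853516495/45289 ≈ 18846.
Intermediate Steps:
f = 1/45289 ≈ 2.2080e-5
(7188 + 11658) + f = (7188 + 11658) + 1/45289 = 18846 + 1/45289 = 853516495/45289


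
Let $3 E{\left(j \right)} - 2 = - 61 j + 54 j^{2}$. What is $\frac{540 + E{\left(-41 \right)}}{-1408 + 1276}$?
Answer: $- \frac{8627}{36} \approx -239.64$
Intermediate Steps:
$E{\left(j \right)} = \frac{2}{3} + 18 j^{2} - \frac{61 j}{3}$ ($E{\left(j \right)} = \frac{2}{3} + \frac{- 61 j + 54 j^{2}}{3} = \frac{2}{3} + \left(18 j^{2} - \frac{61 j}{3}\right) = \frac{2}{3} + 18 j^{2} - \frac{61 j}{3}$)
$\frac{540 + E{\left(-41 \right)}}{-1408 + 1276} = \frac{540 + \left(\frac{2}{3} + 18 \left(-41\right)^{2} - - \frac{2501}{3}\right)}{-1408 + 1276} = \frac{540 + \left(\frac{2}{3} + 18 \cdot 1681 + \frac{2501}{3}\right)}{-132} = \left(540 + \left(\frac{2}{3} + 30258 + \frac{2501}{3}\right)\right) \left(- \frac{1}{132}\right) = \left(540 + \frac{93277}{3}\right) \left(- \frac{1}{132}\right) = \frac{94897}{3} \left(- \frac{1}{132}\right) = - \frac{8627}{36}$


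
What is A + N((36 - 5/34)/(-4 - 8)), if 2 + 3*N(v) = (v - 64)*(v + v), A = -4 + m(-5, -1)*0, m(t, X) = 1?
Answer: 32151241/249696 ≈ 128.76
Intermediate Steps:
A = -4 (A = -4 + 1*0 = -4 + 0 = -4)
N(v) = -⅔ + 2*v*(-64 + v)/3 (N(v) = -⅔ + ((v - 64)*(v + v))/3 = -⅔ + ((-64 + v)*(2*v))/3 = -⅔ + (2*v*(-64 + v))/3 = -⅔ + 2*v*(-64 + v)/3)
A + N((36 - 5/34)/(-4 - 8)) = -4 + (-⅔ - 128*(36 - 5/34)/(3*(-4 - 8)) + 2*((36 - 5/34)/(-4 - 8))²/3) = -4 + (-⅔ - 128*(36 - 5*1/34)/(3*(-12)) + 2*((36 - 5*1/34)/(-12))²/3) = -4 + (-⅔ - 128*(36 - 5/34)*(-1)/(3*12) + 2*((36 - 5/34)*(-1/12))²/3) = -4 + (-⅔ - 78016*(-1)/(51*12) + 2*((1219/34)*(-1/12))²/3) = -4 + (-⅔ - 128/3*(-1219/408) + 2*(-1219/408)²/3) = -4 + (-⅔ + 19504/153 + (⅔)*(1485961/166464)) = -4 + (-⅔ + 19504/153 + 1485961/249696) = -4 + 33150025/249696 = 32151241/249696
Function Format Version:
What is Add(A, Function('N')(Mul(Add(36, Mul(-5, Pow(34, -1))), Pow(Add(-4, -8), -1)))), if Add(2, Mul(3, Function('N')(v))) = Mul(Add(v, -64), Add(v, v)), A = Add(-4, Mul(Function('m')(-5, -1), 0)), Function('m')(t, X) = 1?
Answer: Rational(32151241, 249696) ≈ 128.76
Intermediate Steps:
A = -4 (A = Add(-4, Mul(1, 0)) = Add(-4, 0) = -4)
Function('N')(v) = Add(Rational(-2, 3), Mul(Rational(2, 3), v, Add(-64, v))) (Function('N')(v) = Add(Rational(-2, 3), Mul(Rational(1, 3), Mul(Add(v, -64), Add(v, v)))) = Add(Rational(-2, 3), Mul(Rational(1, 3), Mul(Add(-64, v), Mul(2, v)))) = Add(Rational(-2, 3), Mul(Rational(1, 3), Mul(2, v, Add(-64, v)))) = Add(Rational(-2, 3), Mul(Rational(2, 3), v, Add(-64, v))))
Add(A, Function('N')(Mul(Add(36, Mul(-5, Pow(34, -1))), Pow(Add(-4, -8), -1)))) = Add(-4, Add(Rational(-2, 3), Mul(Rational(-128, 3), Mul(Add(36, Mul(-5, Pow(34, -1))), Pow(Add(-4, -8), -1))), Mul(Rational(2, 3), Pow(Mul(Add(36, Mul(-5, Pow(34, -1))), Pow(Add(-4, -8), -1)), 2)))) = Add(-4, Add(Rational(-2, 3), Mul(Rational(-128, 3), Mul(Add(36, Mul(-5, Rational(1, 34))), Pow(-12, -1))), Mul(Rational(2, 3), Pow(Mul(Add(36, Mul(-5, Rational(1, 34))), Pow(-12, -1)), 2)))) = Add(-4, Add(Rational(-2, 3), Mul(Rational(-128, 3), Mul(Add(36, Rational(-5, 34)), Rational(-1, 12))), Mul(Rational(2, 3), Pow(Mul(Add(36, Rational(-5, 34)), Rational(-1, 12)), 2)))) = Add(-4, Add(Rational(-2, 3), Mul(Rational(-128, 3), Mul(Rational(1219, 34), Rational(-1, 12))), Mul(Rational(2, 3), Pow(Mul(Rational(1219, 34), Rational(-1, 12)), 2)))) = Add(-4, Add(Rational(-2, 3), Mul(Rational(-128, 3), Rational(-1219, 408)), Mul(Rational(2, 3), Pow(Rational(-1219, 408), 2)))) = Add(-4, Add(Rational(-2, 3), Rational(19504, 153), Mul(Rational(2, 3), Rational(1485961, 166464)))) = Add(-4, Add(Rational(-2, 3), Rational(19504, 153), Rational(1485961, 249696))) = Add(-4, Rational(33150025, 249696)) = Rational(32151241, 249696)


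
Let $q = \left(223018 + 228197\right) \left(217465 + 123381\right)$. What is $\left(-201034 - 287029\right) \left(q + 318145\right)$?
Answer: $-75061720359280205$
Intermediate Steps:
$q = 153794827890$ ($q = 451215 \cdot 340846 = 153794827890$)
$\left(-201034 - 287029\right) \left(q + 318145\right) = \left(-201034 - 287029\right) \left(153794827890 + 318145\right) = \left(-488063\right) 153795146035 = -75061720359280205$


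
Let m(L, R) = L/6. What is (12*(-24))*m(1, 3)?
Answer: -48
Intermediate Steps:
m(L, R) = L/6 (m(L, R) = L*(⅙) = L/6)
(12*(-24))*m(1, 3) = (12*(-24))*((⅙)*1) = -288*⅙ = -48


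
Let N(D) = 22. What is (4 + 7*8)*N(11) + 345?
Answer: 1665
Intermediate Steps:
(4 + 7*8)*N(11) + 345 = (4 + 7*8)*22 + 345 = (4 + 56)*22 + 345 = 60*22 + 345 = 1320 + 345 = 1665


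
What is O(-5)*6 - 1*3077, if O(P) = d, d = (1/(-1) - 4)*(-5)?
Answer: -2927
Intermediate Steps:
d = 25 (d = (-1 - 4)*(-5) = -5*(-5) = 25)
O(P) = 25
O(-5)*6 - 1*3077 = 25*6 - 1*3077 = 150 - 3077 = -2927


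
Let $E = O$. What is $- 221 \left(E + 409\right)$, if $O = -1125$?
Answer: $158236$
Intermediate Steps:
$E = -1125$
$- 221 \left(E + 409\right) = - 221 \left(-1125 + 409\right) = \left(-221\right) \left(-716\right) = 158236$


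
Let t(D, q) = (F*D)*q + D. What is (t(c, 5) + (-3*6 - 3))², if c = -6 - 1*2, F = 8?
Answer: 121801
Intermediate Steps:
c = -8 (c = -6 - 2 = -8)
t(D, q) = D + 8*D*q (t(D, q) = (8*D)*q + D = 8*D*q + D = D + 8*D*q)
(t(c, 5) + (-3*6 - 3))² = (-8*(1 + 8*5) + (-3*6 - 3))² = (-8*(1 + 40) + (-18 - 3))² = (-8*41 - 21)² = (-328 - 21)² = (-349)² = 121801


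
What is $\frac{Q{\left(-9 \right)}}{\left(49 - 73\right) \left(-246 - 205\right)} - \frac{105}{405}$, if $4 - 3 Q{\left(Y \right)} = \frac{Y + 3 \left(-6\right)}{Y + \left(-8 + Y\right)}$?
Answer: $- \frac{59675}{230256} \approx -0.25917$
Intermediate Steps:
$Q{\left(Y \right)} = \frac{4}{3} - \frac{-18 + Y}{3 \left(-8 + 2 Y\right)}$ ($Q{\left(Y \right)} = \frac{4}{3} - \frac{\left(Y + 3 \left(-6\right)\right) \frac{1}{Y + \left(-8 + Y\right)}}{3} = \frac{4}{3} - \frac{\left(Y - 18\right) \frac{1}{-8 + 2 Y}}{3} = \frac{4}{3} - \frac{\left(-18 + Y\right) \frac{1}{-8 + 2 Y}}{3} = \frac{4}{3} - \frac{\frac{1}{-8 + 2 Y} \left(-18 + Y\right)}{3} = \frac{4}{3} - \frac{-18 + Y}{3 \left(-8 + 2 Y\right)}$)
$\frac{Q{\left(-9 \right)}}{\left(49 - 73\right) \left(-246 - 205\right)} - \frac{105}{405} = \frac{\frac{7}{6} \frac{1}{-4 - 9} \left(-2 - 9\right)}{\left(49 - 73\right) \left(-246 - 205\right)} - \frac{105}{405} = \frac{\frac{7}{6} \frac{1}{-13} \left(-11\right)}{\left(-24\right) \left(-451\right)} - \frac{7}{27} = \frac{\frac{7}{6} \left(- \frac{1}{13}\right) \left(-11\right)}{10824} - \frac{7}{27} = \frac{77}{78} \cdot \frac{1}{10824} - \frac{7}{27} = \frac{7}{76752} - \frac{7}{27} = - \frac{59675}{230256}$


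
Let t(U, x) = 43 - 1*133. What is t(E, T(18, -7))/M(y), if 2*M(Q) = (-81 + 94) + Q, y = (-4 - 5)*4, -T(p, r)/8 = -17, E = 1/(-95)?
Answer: 180/23 ≈ 7.8261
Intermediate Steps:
E = -1/95 ≈ -0.010526
T(p, r) = 136 (T(p, r) = -8*(-17) = 136)
t(U, x) = -90 (t(U, x) = 43 - 133 = -90)
y = -36 (y = -9*4 = -36)
M(Q) = 13/2 + Q/2 (M(Q) = ((-81 + 94) + Q)/2 = (13 + Q)/2 = 13/2 + Q/2)
t(E, T(18, -7))/M(y) = -90/(13/2 + (½)*(-36)) = -90/(13/2 - 18) = -90/(-23/2) = -90*(-2/23) = 180/23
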